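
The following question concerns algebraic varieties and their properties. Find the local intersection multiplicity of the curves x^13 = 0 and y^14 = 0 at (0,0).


The intersection multiplicity of V(x^a) and V(y^b) at the origin is:
I(O; V(x^13), V(y^14)) = dim_k(k[x,y]/(x^13, y^14))
A basis for k[x,y]/(x^13, y^14) is the set of monomials x^i * y^j
where 0 <= i < 13 and 0 <= j < 14.
The number of such monomials is 13 * 14 = 182

182


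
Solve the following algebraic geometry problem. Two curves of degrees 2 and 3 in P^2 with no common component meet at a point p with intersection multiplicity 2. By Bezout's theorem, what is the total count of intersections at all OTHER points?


By Bezout's theorem, the total intersection number is d1 * d2.
Total = 2 * 3 = 6
Intersection multiplicity at p = 2
Remaining intersections = 6 - 2 = 4

4


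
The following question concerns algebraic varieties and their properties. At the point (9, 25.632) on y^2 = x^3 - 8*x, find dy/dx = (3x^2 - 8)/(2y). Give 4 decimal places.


Using implicit differentiation of y^2 = x^3 - 8*x:
2y * dy/dx = 3x^2 - 8
dy/dx = (3x^2 - 8)/(2y)
Numerator: 3*9^2 - 8 = 235
Denominator: 2*25.632 = 51.264
dy/dx = 235/51.264 = 4.5841

4.5841


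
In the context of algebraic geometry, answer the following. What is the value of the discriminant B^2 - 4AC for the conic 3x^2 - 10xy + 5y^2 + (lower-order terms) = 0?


The discriminant of a conic Ax^2 + Bxy + Cy^2 + ... = 0 is B^2 - 4AC.
B^2 = (-10)^2 = 100
4AC = 4*3*5 = 60
Discriminant = 100 - 60 = 40

40


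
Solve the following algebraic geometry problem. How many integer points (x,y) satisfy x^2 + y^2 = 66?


Systematically check integer values of x where x^2 <= 66.
For each valid x, check if 66 - x^2 is a perfect square.
Total integer solutions found: 0

0


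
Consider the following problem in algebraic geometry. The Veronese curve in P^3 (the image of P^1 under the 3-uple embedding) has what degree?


The rational normal curve in P^3 is the image of P^1 under the 3-uple Veronese.
A general hyperplane in P^3 pulls back to a degree-3 form on P^1, which has 3 zeros,
so the curve meets a general hyperplane in 3 points. Degree = 3.

3


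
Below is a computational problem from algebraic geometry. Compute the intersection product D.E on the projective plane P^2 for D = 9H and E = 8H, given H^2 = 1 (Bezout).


Using bilinearity of the intersection pairing on the projective plane P^2:
(aH).(bH) = ab * (H.H)
We have H^2 = 1 (Bezout).
D.E = (9H).(8H) = 9*8*1
= 72*1
= 72

72


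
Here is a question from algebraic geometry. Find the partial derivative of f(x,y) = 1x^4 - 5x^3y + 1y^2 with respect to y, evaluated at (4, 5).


df/dy = (-5)*x^3 + 2*1*y^1
At (4,5): (-5)*4^3 + 2*1*5^1
= -320 + 10
= -310

-310


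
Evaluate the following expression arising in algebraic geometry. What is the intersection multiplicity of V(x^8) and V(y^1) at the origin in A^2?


The intersection multiplicity of V(x^a) and V(y^b) at the origin is:
I(O; V(x^8), V(y^1)) = dim_k(k[x,y]/(x^8, y^1))
A basis for k[x,y]/(x^8, y^1) is the set of monomials x^i * y^j
where 0 <= i < 8 and 0 <= j < 1.
The number of such monomials is 8 * 1 = 8

8


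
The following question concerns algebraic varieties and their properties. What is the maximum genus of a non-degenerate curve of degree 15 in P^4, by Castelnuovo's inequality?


Castelnuovo's bound: write d - 1 = m(r-1) + epsilon with 0 <= epsilon < r-1.
d - 1 = 15 - 1 = 14
r - 1 = 4 - 1 = 3
14 = 4*3 + 2, so m = 4, epsilon = 2
pi(d, r) = m(m-1)(r-1)/2 + m*epsilon
= 4*3*3/2 + 4*2
= 36/2 + 8
= 18 + 8 = 26

26


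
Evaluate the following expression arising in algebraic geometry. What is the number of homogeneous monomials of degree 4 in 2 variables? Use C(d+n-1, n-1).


The number of degree-4 monomials in 2 variables is C(d+n-1, n-1).
= C(4+2-1, 2-1) = C(5, 1)
= 5

5


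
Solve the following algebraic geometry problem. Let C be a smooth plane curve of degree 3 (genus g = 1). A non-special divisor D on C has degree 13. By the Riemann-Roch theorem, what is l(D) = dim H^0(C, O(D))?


First, compute the genus of a smooth plane curve of degree 3:
g = (d-1)(d-2)/2 = (3-1)(3-2)/2 = 1
For a non-special divisor D (i.e., h^1(D) = 0), Riemann-Roch gives:
l(D) = deg(D) - g + 1
Since deg(D) = 13 >= 2g - 1 = 1, D is non-special.
l(D) = 13 - 1 + 1 = 13

13


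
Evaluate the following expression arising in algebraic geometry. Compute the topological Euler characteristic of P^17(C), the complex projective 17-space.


The complex projective space P^17 has one cell in each even real dimension 0, 2, ..., 34.
The cohomology groups are H^{2k}(P^17) = Z for k = 0,...,17, and 0 otherwise.
Euler characteristic = sum of Betti numbers = 1 per even-dimensional cohomology group.
chi(P^17) = 17 + 1 = 18

18


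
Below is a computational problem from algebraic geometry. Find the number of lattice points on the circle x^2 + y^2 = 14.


Systematically check integer values of x where x^2 <= 14.
For each valid x, check if 14 - x^2 is a perfect square.
Total integer solutions found: 0

0


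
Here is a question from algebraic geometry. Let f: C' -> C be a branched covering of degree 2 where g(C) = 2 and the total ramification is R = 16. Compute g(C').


Riemann-Hurwitz formula: 2g' - 2 = d(2g - 2) + R
Given: d = 2, g = 2, R = 16
2g' - 2 = 2*(2*2 - 2) + 16
2g' - 2 = 2*2 + 16
2g' - 2 = 4 + 16 = 20
2g' = 22
g' = 11

11


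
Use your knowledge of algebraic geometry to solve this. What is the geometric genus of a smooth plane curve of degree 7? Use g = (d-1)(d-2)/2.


Using the genus formula for smooth plane curves:
g = (d-1)(d-2)/2
g = (7-1)(7-2)/2
g = 6*5/2
g = 30/2 = 15

15


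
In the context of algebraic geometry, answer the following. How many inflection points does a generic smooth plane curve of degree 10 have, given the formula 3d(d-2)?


For a general smooth plane curve C of degree d, the inflection points are
the intersection of C with its Hessian curve, which has degree 3(d-2).
By Bezout, the total intersection number is d * 3(d-2) = 10 * 24 = 240.
For a general curve every flex is ordinary, so each contributes
multiplicity 1 to C·Hess(C), and the number of distinct inflection
points is 3d(d-2).
Inflection points = 3*10*(10-2) = 3*10*8 = 240

240


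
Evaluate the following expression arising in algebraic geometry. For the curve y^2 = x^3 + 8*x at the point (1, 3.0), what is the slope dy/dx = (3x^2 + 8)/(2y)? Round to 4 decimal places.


Using implicit differentiation of y^2 = x^3 + 8*x:
2y * dy/dx = 3x^2 + 8
dy/dx = (3x^2 + 8)/(2y)
Numerator: 3*1^2 + 8 = 11
Denominator: 2*3.0 = 6.0
dy/dx = 11/6.0 = 1.8333

1.8333


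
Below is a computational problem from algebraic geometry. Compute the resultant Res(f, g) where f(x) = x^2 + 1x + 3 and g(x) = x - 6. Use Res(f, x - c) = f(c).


For Res(f, x - c), we evaluate f at x = c.
f(6) = 6^2 + 1*6 + 3
= 36 + 6 + 3
= 42 + 3 = 45
Res(f, g) = 45

45


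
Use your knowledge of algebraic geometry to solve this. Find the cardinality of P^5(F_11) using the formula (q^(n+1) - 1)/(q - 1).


P^5(F_11) has (q^(n+1) - 1)/(q - 1) points.
= 11^5 + 11^4 + 11^3 + 11^2 + 11^1 + 11^0
= 161051 + 14641 + 1331 + 121 + 11 + 1
= 177156

177156


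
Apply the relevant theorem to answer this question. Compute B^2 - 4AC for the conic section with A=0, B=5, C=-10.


The discriminant of a conic Ax^2 + Bxy + Cy^2 + ... = 0 is B^2 - 4AC.
B^2 = 5^2 = 25
4AC = 4*0*(-10) = 0
Discriminant = 25 + 0 = 25

25


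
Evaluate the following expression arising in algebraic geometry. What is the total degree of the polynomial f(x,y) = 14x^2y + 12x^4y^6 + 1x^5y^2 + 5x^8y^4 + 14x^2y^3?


Examine each term for its total degree (sum of exponents).
  Term '14x^2y' has total degree 2+1 = 3.
  Term '12x^4y^6' has total degree 4+6 = 10.
  Term '1x^5y^2' has total degree 5+2 = 7.
  Term '5x^8y^4' has total degree 8+4 = 12.
  Term '14x^2y^3' has total degree 2+3 = 5.
The maximum total degree among all terms is 12.

12


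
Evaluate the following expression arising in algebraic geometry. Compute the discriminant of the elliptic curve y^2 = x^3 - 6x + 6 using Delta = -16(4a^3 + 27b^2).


Compute each component:
4a^3 = 4*(-6)^3 = 4*(-216) = -864
27b^2 = 27*6^2 = 27*36 = 972
4a^3 + 27b^2 = -864 + 972 = 108
Delta = -16*108 = -1728

-1728


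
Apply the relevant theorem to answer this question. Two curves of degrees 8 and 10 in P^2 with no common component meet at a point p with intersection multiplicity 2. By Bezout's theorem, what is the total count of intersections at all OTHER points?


By Bezout's theorem, the total intersection number is d1 * d2.
Total = 8 * 10 = 80
Intersection multiplicity at p = 2
Remaining intersections = 80 - 2 = 78

78


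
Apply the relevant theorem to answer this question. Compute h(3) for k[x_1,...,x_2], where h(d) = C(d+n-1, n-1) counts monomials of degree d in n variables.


The Hilbert function for the polynomial ring in 2 variables is:
h(d) = C(d+n-1, n-1)
h(3) = C(3+2-1, 2-1) = C(4, 1)
= 4! / (1! * 3!)
= 4

4


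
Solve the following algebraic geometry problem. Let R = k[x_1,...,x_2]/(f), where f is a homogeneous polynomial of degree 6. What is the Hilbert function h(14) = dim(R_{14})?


For R = k[x_1,...,x_n]/(f) with f homogeneous of degree e:
The Hilbert series is (1 - t^e)/(1 - t)^n.
So h(d) = C(d+n-1, n-1) - C(d-e+n-1, n-1) for d >= e.
With n=2, e=6, d=14:
C(14+2-1, 2-1) = C(15, 1) = 15
C(14-6+2-1, 2-1) = C(9, 1) = 9
h(14) = 15 - 9 = 6

6


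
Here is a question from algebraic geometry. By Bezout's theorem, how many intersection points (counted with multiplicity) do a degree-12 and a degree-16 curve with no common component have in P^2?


Bezout's theorem states the intersection count equals the product of degrees.
Intersection count = 12 * 16 = 192

192


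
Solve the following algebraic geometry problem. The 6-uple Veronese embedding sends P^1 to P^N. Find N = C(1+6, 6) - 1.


The Veronese embedding v_d: P^n -> P^N maps each point to all
degree-d monomials in n+1 homogeneous coordinates.
N = C(n+d, d) - 1
N = C(1+6, 6) - 1
N = C(7, 6) - 1
C(7, 6) = 7
N = 7 - 1 = 6

6


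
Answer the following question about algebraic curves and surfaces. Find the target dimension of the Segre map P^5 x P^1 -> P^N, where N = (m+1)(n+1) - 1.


The Segre embedding maps P^m x P^n into P^N via
all products of coordinates from each factor.
N = (m+1)(n+1) - 1
N = (5+1)(1+1) - 1
N = 6*2 - 1
N = 12 - 1 = 11

11


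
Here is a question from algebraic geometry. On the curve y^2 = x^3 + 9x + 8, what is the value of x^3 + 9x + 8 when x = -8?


Compute x^3 + 9x + 8 at x = -8:
x^3 = (-8)^3 = -512
9*x = 9*(-8) = -72
Sum: -512 - 72 + 8 = -576

-576


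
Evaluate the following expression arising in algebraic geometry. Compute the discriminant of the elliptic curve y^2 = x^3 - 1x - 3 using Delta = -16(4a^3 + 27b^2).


Compute each component:
4a^3 = 4*(-1)^3 = 4*(-1) = -4
27b^2 = 27*(-3)^2 = 27*9 = 243
4a^3 + 27b^2 = -4 + 243 = 239
Delta = -16*239 = -3824

-3824


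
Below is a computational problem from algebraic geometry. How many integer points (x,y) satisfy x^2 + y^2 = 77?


Systematically check integer values of x where x^2 <= 77.
For each valid x, check if 77 - x^2 is a perfect square.
Total integer solutions found: 0

0


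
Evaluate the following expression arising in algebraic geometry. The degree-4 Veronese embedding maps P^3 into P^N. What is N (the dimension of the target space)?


The Veronese embedding v_d: P^n -> P^N maps each point to all
degree-d monomials in n+1 homogeneous coordinates.
N = C(n+d, d) - 1
N = C(3+4, 4) - 1
N = C(7, 4) - 1
C(7, 4) = 35
N = 35 - 1 = 34

34


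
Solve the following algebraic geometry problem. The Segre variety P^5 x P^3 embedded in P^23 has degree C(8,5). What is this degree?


The degree of the Segre variety P^5 x P^3 is C(m+n, m).
= C(8, 5)
= 56

56


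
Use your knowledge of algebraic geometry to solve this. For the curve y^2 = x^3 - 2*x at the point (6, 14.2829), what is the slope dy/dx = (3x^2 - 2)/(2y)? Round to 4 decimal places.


Using implicit differentiation of y^2 = x^3 - 2*x:
2y * dy/dx = 3x^2 - 2
dy/dx = (3x^2 - 2)/(2y)
Numerator: 3*6^2 - 2 = 106
Denominator: 2*14.2829 = 28.5658
dy/dx = 106/28.5658 = 3.7107

3.7107


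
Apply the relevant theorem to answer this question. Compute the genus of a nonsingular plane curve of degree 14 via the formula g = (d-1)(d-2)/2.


Using the genus formula for smooth plane curves:
g = (d-1)(d-2)/2
g = (14-1)(14-2)/2
g = 13*12/2
g = 156/2 = 78

78


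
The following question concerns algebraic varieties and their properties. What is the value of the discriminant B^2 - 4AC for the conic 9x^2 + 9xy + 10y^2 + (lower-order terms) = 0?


The discriminant of a conic Ax^2 + Bxy + Cy^2 + ... = 0 is B^2 - 4AC.
B^2 = 9^2 = 81
4AC = 4*9*10 = 360
Discriminant = 81 - 360 = -279

-279


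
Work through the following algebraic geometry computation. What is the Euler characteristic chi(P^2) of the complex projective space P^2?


The complex projective space P^2 has one cell in each even real dimension 0, 2, ..., 4.
The cohomology groups are H^{2k}(P^2) = Z for k = 0,...,2, and 0 otherwise.
Euler characteristic = sum of Betti numbers = 1 per even-dimensional cohomology group.
chi(P^2) = 2 + 1 = 3

3


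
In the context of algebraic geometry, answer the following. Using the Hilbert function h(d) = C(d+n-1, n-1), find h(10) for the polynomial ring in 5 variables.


The Hilbert function for the polynomial ring in 5 variables is:
h(d) = C(d+n-1, n-1)
h(10) = C(10+5-1, 5-1) = C(14, 4)
= 14! / (4! * 10!)
= 1001

1001


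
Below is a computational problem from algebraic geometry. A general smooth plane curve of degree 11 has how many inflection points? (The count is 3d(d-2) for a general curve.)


For a general smooth plane curve C of degree d, the inflection points are
the intersection of C with its Hessian curve, which has degree 3(d-2).
By Bezout, the total intersection number is d * 3(d-2) = 11 * 27 = 297.
For a general curve every flex is ordinary, so each contributes
multiplicity 1 to C·Hess(C), and the number of distinct inflection
points is 3d(d-2).
Inflection points = 3*11*(11-2) = 3*11*9 = 297

297


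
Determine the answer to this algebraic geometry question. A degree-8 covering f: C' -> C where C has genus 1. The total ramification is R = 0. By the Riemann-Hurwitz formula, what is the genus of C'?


Riemann-Hurwitz formula: 2g' - 2 = d(2g - 2) + R
Given: d = 8, g = 1, R = 0
2g' - 2 = 8*(2*1 - 2) + 0
2g' - 2 = 8*0 + 0
2g' - 2 = 0 + 0 = 0
2g' = 2
g' = 1

1


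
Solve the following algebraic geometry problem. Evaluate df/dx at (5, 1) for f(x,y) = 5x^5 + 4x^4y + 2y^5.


df/dx = 5*5*x^4 + 4*4*x^3*y
At (5,1): 5*5*5^4 + 4*4*5^3*1
= 15625 + 2000
= 17625

17625


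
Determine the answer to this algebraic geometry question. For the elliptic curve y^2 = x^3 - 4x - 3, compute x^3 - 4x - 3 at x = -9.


Compute x^3 - 4x - 3 at x = -9:
x^3 = (-9)^3 = -729
(-4)*x = (-4)*(-9) = 36
Sum: -729 + 36 - 3 = -696

-696


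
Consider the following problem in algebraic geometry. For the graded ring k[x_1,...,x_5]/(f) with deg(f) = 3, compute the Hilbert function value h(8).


For R = k[x_1,...,x_n]/(f) with f homogeneous of degree e:
The Hilbert series is (1 - t^e)/(1 - t)^n.
So h(d) = C(d+n-1, n-1) - C(d-e+n-1, n-1) for d >= e.
With n=5, e=3, d=8:
C(8+5-1, 5-1) = C(12, 4) = 495
C(8-3+5-1, 5-1) = C(9, 4) = 126
h(8) = 495 - 126 = 369

369


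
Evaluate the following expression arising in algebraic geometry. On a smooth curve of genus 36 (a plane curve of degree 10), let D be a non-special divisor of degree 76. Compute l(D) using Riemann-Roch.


First, compute the genus of a smooth plane curve of degree 10:
g = (d-1)(d-2)/2 = (10-1)(10-2)/2 = 36
For a non-special divisor D (i.e., h^1(D) = 0), Riemann-Roch gives:
l(D) = deg(D) - g + 1
Since deg(D) = 76 >= 2g - 1 = 71, D is non-special.
l(D) = 76 - 36 + 1 = 41

41


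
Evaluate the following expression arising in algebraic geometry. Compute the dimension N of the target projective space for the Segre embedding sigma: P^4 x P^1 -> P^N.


The Segre embedding maps P^m x P^n into P^N via
all products of coordinates from each factor.
N = (m+1)(n+1) - 1
N = (4+1)(1+1) - 1
N = 5*2 - 1
N = 10 - 1 = 9

9


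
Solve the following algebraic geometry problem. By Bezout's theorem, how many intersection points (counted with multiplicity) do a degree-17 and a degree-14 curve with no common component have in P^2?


Bezout's theorem states the intersection count equals the product of degrees.
Intersection count = 17 * 14 = 238

238


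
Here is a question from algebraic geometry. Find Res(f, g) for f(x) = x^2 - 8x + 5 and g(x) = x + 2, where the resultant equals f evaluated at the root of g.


For Res(f, x - c), we evaluate f at x = c.
f(-2) = (-2)^2 - 8*(-2) + 5
= 4 + 16 + 5
= 20 + 5 = 25
Res(f, g) = 25

25


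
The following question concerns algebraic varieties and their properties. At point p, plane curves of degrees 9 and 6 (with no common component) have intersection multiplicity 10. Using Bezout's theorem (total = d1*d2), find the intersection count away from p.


By Bezout's theorem, the total intersection number is d1 * d2.
Total = 9 * 6 = 54
Intersection multiplicity at p = 10
Remaining intersections = 54 - 10 = 44

44


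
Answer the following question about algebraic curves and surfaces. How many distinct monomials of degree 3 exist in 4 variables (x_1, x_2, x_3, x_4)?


The number of degree-3 monomials in 4 variables is C(d+n-1, n-1).
= C(3+4-1, 4-1) = C(6, 3)
= 20

20


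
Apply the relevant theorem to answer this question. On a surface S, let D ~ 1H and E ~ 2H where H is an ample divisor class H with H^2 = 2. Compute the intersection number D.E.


Using bilinearity of the intersection pairing on a surface S:
(aH).(bH) = ab * (H.H)
We have H^2 = 2.
D.E = (1H).(2H) = 1*2*2
= 2*2
= 4

4


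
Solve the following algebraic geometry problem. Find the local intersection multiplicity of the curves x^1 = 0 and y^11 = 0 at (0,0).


The intersection multiplicity of V(x^a) and V(y^b) at the origin is:
I(O; V(x^1), V(y^11)) = dim_k(k[x,y]/(x^1, y^11))
A basis for k[x,y]/(x^1, y^11) is the set of monomials x^i * y^j
where 0 <= i < 1 and 0 <= j < 11.
The number of such monomials is 1 * 11 = 11

11


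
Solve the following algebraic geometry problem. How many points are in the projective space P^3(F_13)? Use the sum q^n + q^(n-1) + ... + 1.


P^3(F_13) has (q^(n+1) - 1)/(q - 1) points.
= 13^3 + 13^2 + 13^1 + 13^0
= 2197 + 169 + 13 + 1
= 2380

2380


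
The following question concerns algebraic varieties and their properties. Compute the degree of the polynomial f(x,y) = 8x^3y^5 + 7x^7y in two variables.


Examine each term for its total degree (sum of exponents).
  Term '8x^3y^5' has total degree 3+5 = 8.
  Term '7x^7y' has total degree 7+1 = 8.
The maximum total degree among all terms is 8.

8


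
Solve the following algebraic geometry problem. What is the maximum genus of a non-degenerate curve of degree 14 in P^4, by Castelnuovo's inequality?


Castelnuovo's bound: write d - 1 = m(r-1) + epsilon with 0 <= epsilon < r-1.
d - 1 = 14 - 1 = 13
r - 1 = 4 - 1 = 3
13 = 4*3 + 1, so m = 4, epsilon = 1
pi(d, r) = m(m-1)(r-1)/2 + m*epsilon
= 4*3*3/2 + 4*1
= 36/2 + 4
= 18 + 4 = 22

22


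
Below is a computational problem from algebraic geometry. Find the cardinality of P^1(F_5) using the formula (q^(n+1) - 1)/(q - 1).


P^1(F_5) has (q^(n+1) - 1)/(q - 1) points.
= 5^1 + 5^0
= 5 + 1
= 6

6


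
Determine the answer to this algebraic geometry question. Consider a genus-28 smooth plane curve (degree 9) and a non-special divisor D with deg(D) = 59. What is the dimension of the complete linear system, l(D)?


First, compute the genus of a smooth plane curve of degree 9:
g = (d-1)(d-2)/2 = (9-1)(9-2)/2 = 28
For a non-special divisor D (i.e., h^1(D) = 0), Riemann-Roch gives:
l(D) = deg(D) - g + 1
Since deg(D) = 59 >= 2g - 1 = 55, D is non-special.
l(D) = 59 - 28 + 1 = 32

32


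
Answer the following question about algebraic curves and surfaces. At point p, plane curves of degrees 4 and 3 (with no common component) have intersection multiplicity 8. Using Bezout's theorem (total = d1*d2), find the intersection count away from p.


By Bezout's theorem, the total intersection number is d1 * d2.
Total = 4 * 3 = 12
Intersection multiplicity at p = 8
Remaining intersections = 12 - 8 = 4

4


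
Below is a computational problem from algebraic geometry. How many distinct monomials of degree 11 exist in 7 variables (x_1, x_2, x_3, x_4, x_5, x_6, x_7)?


The number of degree-11 monomials in 7 variables is C(d+n-1, n-1).
= C(11+7-1, 7-1) = C(17, 6)
= 12376

12376


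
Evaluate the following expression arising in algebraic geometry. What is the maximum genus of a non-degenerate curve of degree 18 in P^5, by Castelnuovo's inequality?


Castelnuovo's bound: write d - 1 = m(r-1) + epsilon with 0 <= epsilon < r-1.
d - 1 = 18 - 1 = 17
r - 1 = 5 - 1 = 4
17 = 4*4 + 1, so m = 4, epsilon = 1
pi(d, r) = m(m-1)(r-1)/2 + m*epsilon
= 4*3*4/2 + 4*1
= 48/2 + 4
= 24 + 4 = 28

28


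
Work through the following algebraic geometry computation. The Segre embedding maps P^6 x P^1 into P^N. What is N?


The Segre embedding maps P^m x P^n into P^N via
all products of coordinates from each factor.
N = (m+1)(n+1) - 1
N = (6+1)(1+1) - 1
N = 7*2 - 1
N = 14 - 1 = 13

13


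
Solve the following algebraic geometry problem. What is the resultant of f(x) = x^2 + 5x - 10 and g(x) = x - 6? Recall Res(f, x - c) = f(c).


For Res(f, x - c), we evaluate f at x = c.
f(6) = 6^2 + 5*6 - 10
= 36 + 30 - 10
= 66 - 10 = 56
Res(f, g) = 56

56


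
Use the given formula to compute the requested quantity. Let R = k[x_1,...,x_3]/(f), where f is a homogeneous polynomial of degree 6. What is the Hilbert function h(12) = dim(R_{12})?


For R = k[x_1,...,x_n]/(f) with f homogeneous of degree e:
The Hilbert series is (1 - t^e)/(1 - t)^n.
So h(d) = C(d+n-1, n-1) - C(d-e+n-1, n-1) for d >= e.
With n=3, e=6, d=12:
C(12+3-1, 3-1) = C(14, 2) = 91
C(12-6+3-1, 3-1) = C(8, 2) = 28
h(12) = 91 - 28 = 63

63


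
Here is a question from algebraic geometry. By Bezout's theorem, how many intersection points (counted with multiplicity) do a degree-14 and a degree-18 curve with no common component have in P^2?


Bezout's theorem states the intersection count equals the product of degrees.
Intersection count = 14 * 18 = 252

252


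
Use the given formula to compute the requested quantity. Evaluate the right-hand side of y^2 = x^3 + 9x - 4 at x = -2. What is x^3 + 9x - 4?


Compute x^3 + 9x - 4 at x = -2:
x^3 = (-2)^3 = -8
9*x = 9*(-2) = -18
Sum: -8 - 18 - 4 = -30

-30


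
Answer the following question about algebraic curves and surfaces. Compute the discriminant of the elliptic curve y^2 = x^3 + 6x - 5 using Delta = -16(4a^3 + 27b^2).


Compute each component:
4a^3 = 4*6^3 = 4*216 = 864
27b^2 = 27*(-5)^2 = 27*25 = 675
4a^3 + 27b^2 = 864 + 675 = 1539
Delta = -16*1539 = -24624

-24624


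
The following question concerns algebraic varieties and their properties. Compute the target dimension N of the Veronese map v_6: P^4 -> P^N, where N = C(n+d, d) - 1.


The Veronese embedding v_d: P^n -> P^N maps each point to all
degree-d monomials in n+1 homogeneous coordinates.
N = C(n+d, d) - 1
N = C(4+6, 6) - 1
N = C(10, 6) - 1
C(10, 6) = 210
N = 210 - 1 = 209

209


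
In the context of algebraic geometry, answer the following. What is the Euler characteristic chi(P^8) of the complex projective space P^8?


The complex projective space P^8 has one cell in each even real dimension 0, 2, ..., 16.
The cohomology groups are H^{2k}(P^8) = Z for k = 0,...,8, and 0 otherwise.
Euler characteristic = sum of Betti numbers = 1 per even-dimensional cohomology group.
chi(P^8) = 8 + 1 = 9

9


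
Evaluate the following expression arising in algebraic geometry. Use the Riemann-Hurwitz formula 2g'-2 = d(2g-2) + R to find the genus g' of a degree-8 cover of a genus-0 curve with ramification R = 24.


Riemann-Hurwitz formula: 2g' - 2 = d(2g - 2) + R
Given: d = 8, g = 0, R = 24
2g' - 2 = 8*(2*0 - 2) + 24
2g' - 2 = 8*(-2) + 24
2g' - 2 = -16 + 24 = 8
2g' = 10
g' = 5

5


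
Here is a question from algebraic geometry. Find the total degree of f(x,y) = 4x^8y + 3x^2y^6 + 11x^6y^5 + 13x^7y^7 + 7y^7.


Examine each term for its total degree (sum of exponents).
  Term '4x^8y' has total degree 8+1 = 9.
  Term '3x^2y^6' has total degree 2+6 = 8.
  Term '11x^6y^5' has total degree 6+5 = 11.
  Term '13x^7y^7' has total degree 7+7 = 14.
  Term '7y^7' has total degree 0+7 = 7.
The maximum total degree among all terms is 14.

14


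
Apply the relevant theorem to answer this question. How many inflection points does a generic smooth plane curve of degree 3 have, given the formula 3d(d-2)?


For a general smooth plane curve C of degree d, the inflection points are
the intersection of C with its Hessian curve, which has degree 3(d-2).
By Bezout, the total intersection number is d * 3(d-2) = 3 * 3 = 9.
For a general curve every flex is ordinary, so each contributes
multiplicity 1 to C·Hess(C), and the number of distinct inflection
points is 3d(d-2).
Inflection points = 3*3*(3-2) = 3*3*1 = 9

9


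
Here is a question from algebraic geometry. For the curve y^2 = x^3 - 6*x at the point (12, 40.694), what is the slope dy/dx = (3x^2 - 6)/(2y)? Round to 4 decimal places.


Using implicit differentiation of y^2 = x^3 - 6*x:
2y * dy/dx = 3x^2 - 6
dy/dx = (3x^2 - 6)/(2y)
Numerator: 3*12^2 - 6 = 426
Denominator: 2*40.694 = 81.388
dy/dx = 426/81.388 = 5.2342

5.2342


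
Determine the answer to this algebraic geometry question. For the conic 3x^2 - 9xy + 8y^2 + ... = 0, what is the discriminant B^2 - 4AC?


The discriminant of a conic Ax^2 + Bxy + Cy^2 + ... = 0 is B^2 - 4AC.
B^2 = (-9)^2 = 81
4AC = 4*3*8 = 96
Discriminant = 81 - 96 = -15

-15


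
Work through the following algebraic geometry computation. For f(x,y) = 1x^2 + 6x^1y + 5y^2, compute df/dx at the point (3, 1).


df/dx = 2*1*x^1 + 1*6*x^0*y
At (3,1): 2*1*3^1 + 1*6*3^0*1
= 6 + 6
= 12

12


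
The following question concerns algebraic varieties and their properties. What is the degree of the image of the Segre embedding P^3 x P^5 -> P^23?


The degree of the Segre variety P^3 x P^5 is C(m+n, m).
= C(8, 3)
= 56

56


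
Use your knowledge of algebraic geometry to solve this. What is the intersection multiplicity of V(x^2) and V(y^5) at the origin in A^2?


The intersection multiplicity of V(x^a) and V(y^b) at the origin is:
I(O; V(x^2), V(y^5)) = dim_k(k[x,y]/(x^2, y^5))
A basis for k[x,y]/(x^2, y^5) is the set of monomials x^i * y^j
where 0 <= i < 2 and 0 <= j < 5.
The number of such monomials is 2 * 5 = 10

10


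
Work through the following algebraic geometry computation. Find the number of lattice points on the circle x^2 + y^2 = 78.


Systematically check integer values of x where x^2 <= 78.
For each valid x, check if 78 - x^2 is a perfect square.
Total integer solutions found: 0

0


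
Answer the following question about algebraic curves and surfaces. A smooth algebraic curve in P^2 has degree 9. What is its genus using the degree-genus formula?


Using the genus formula for smooth plane curves:
g = (d-1)(d-2)/2
g = (9-1)(9-2)/2
g = 8*7/2
g = 56/2 = 28

28


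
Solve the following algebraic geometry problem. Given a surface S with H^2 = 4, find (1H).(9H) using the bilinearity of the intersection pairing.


Using bilinearity of the intersection pairing on a surface S:
(aH).(bH) = ab * (H.H)
We have H^2 = 4.
D.E = (1H).(9H) = 1*9*4
= 9*4
= 36

36


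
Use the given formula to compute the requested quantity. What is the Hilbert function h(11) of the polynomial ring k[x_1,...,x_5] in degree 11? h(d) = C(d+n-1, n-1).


The Hilbert function for the polynomial ring in 5 variables is:
h(d) = C(d+n-1, n-1)
h(11) = C(11+5-1, 5-1) = C(15, 4)
= 15! / (4! * 11!)
= 1365

1365


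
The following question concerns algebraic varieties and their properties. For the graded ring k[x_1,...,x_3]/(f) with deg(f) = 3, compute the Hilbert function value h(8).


For R = k[x_1,...,x_n]/(f) with f homogeneous of degree e:
The Hilbert series is (1 - t^e)/(1 - t)^n.
So h(d) = C(d+n-1, n-1) - C(d-e+n-1, n-1) for d >= e.
With n=3, e=3, d=8:
C(8+3-1, 3-1) = C(10, 2) = 45
C(8-3+3-1, 3-1) = C(7, 2) = 21
h(8) = 45 - 21 = 24

24


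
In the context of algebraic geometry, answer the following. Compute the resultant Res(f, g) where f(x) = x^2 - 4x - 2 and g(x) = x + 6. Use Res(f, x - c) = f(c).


For Res(f, x - c), we evaluate f at x = c.
f(-6) = (-6)^2 - 4*(-6) - 2
= 36 + 24 - 2
= 60 - 2 = 58
Res(f, g) = 58

58


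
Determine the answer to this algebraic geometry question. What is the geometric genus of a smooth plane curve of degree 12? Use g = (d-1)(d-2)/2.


Using the genus formula for smooth plane curves:
g = (d-1)(d-2)/2
g = (12-1)(12-2)/2
g = 11*10/2
g = 110/2 = 55

55


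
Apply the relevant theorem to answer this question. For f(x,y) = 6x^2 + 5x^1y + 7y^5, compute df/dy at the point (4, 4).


df/dy = 5*x^1 + 5*7*y^4
At (4,4): 5*4^1 + 5*7*4^4
= 20 + 8960
= 8980

8980


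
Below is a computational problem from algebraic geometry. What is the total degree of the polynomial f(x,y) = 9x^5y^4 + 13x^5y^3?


Examine each term for its total degree (sum of exponents).
  Term '9x^5y^4' has total degree 5+4 = 9.
  Term '13x^5y^3' has total degree 5+3 = 8.
The maximum total degree among all terms is 9.

9


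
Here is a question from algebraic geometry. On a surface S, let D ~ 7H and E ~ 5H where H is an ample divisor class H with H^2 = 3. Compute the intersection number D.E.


Using bilinearity of the intersection pairing on a surface S:
(aH).(bH) = ab * (H.H)
We have H^2 = 3.
D.E = (7H).(5H) = 7*5*3
= 35*3
= 105

105


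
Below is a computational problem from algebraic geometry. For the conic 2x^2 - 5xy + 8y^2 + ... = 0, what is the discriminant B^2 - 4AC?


The discriminant of a conic Ax^2 + Bxy + Cy^2 + ... = 0 is B^2 - 4AC.
B^2 = (-5)^2 = 25
4AC = 4*2*8 = 64
Discriminant = 25 - 64 = -39

-39


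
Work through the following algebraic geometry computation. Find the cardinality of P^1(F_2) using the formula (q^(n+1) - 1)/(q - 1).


P^1(F_2) has (q^(n+1) - 1)/(q - 1) points.
= 2^1 + 2^0
= 2 + 1
= 3

3


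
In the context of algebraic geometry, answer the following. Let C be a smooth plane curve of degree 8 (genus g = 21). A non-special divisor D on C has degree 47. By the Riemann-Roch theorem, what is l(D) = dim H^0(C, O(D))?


First, compute the genus of a smooth plane curve of degree 8:
g = (d-1)(d-2)/2 = (8-1)(8-2)/2 = 21
For a non-special divisor D (i.e., h^1(D) = 0), Riemann-Roch gives:
l(D) = deg(D) - g + 1
Since deg(D) = 47 >= 2g - 1 = 41, D is non-special.
l(D) = 47 - 21 + 1 = 27

27


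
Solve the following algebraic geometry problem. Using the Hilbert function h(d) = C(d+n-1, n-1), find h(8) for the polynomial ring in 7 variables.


The Hilbert function for the polynomial ring in 7 variables is:
h(d) = C(d+n-1, n-1)
h(8) = C(8+7-1, 7-1) = C(14, 6)
= 14! / (6! * 8!)
= 3003

3003


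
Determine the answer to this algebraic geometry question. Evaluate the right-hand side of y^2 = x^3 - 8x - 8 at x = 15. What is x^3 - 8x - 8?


Compute x^3 - 8x - 8 at x = 15:
x^3 = 15^3 = 3375
(-8)*x = (-8)*15 = -120
Sum: 3375 - 120 - 8 = 3247

3247


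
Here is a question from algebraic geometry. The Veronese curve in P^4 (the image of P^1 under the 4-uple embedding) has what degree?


The rational normal curve in P^4 is the image of P^1 under the 4-uple Veronese.
A general hyperplane in P^4 pulls back to a degree-4 form on P^1, which has 4 zeros,
so the curve meets a general hyperplane in 4 points. Degree = 4.

4


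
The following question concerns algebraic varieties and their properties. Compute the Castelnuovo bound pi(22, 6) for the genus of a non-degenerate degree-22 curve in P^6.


Castelnuovo's bound: write d - 1 = m(r-1) + epsilon with 0 <= epsilon < r-1.
d - 1 = 22 - 1 = 21
r - 1 = 6 - 1 = 5
21 = 4*5 + 1, so m = 4, epsilon = 1
pi(d, r) = m(m-1)(r-1)/2 + m*epsilon
= 4*3*5/2 + 4*1
= 60/2 + 4
= 30 + 4 = 34

34


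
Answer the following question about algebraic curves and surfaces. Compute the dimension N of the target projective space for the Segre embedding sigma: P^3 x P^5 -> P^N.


The Segre embedding maps P^m x P^n into P^N via
all products of coordinates from each factor.
N = (m+1)(n+1) - 1
N = (3+1)(5+1) - 1
N = 4*6 - 1
N = 24 - 1 = 23

23


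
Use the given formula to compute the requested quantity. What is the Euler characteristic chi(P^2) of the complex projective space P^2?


The complex projective space P^2 has one cell in each even real dimension 0, 2, ..., 4.
The cohomology groups are H^{2k}(P^2) = Z for k = 0,...,2, and 0 otherwise.
Euler characteristic = sum of Betti numbers = 1 per even-dimensional cohomology group.
chi(P^2) = 2 + 1 = 3

3


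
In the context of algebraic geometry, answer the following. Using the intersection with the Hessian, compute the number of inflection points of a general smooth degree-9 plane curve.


For a general smooth plane curve C of degree d, the inflection points are
the intersection of C with its Hessian curve, which has degree 3(d-2).
By Bezout, the total intersection number is d * 3(d-2) = 9 * 21 = 189.
For a general curve every flex is ordinary, so each contributes
multiplicity 1 to C·Hess(C), and the number of distinct inflection
points is 3d(d-2).
Inflection points = 3*9*(9-2) = 3*9*7 = 189

189


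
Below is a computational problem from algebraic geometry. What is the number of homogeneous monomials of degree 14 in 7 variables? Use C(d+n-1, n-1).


The number of degree-14 monomials in 7 variables is C(d+n-1, n-1).
= C(14+7-1, 7-1) = C(20, 6)
= 38760

38760


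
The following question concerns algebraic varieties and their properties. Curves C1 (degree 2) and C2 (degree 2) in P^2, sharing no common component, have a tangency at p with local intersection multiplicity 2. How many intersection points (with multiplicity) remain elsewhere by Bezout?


By Bezout's theorem, the total intersection number is d1 * d2.
Total = 2 * 2 = 4
Intersection multiplicity at p = 2
Remaining intersections = 4 - 2 = 2

2


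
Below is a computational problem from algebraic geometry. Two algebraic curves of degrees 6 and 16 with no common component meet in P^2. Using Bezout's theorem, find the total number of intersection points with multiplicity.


Bezout's theorem states the intersection count equals the product of degrees.
Intersection count = 6 * 16 = 96

96


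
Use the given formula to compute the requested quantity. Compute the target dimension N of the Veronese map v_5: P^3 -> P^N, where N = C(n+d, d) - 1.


The Veronese embedding v_d: P^n -> P^N maps each point to all
degree-d monomials in n+1 homogeneous coordinates.
N = C(n+d, d) - 1
N = C(3+5, 5) - 1
N = C(8, 5) - 1
C(8, 5) = 56
N = 56 - 1 = 55

55


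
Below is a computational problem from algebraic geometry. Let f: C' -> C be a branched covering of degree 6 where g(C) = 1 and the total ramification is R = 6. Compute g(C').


Riemann-Hurwitz formula: 2g' - 2 = d(2g - 2) + R
Given: d = 6, g = 1, R = 6
2g' - 2 = 6*(2*1 - 2) + 6
2g' - 2 = 6*0 + 6
2g' - 2 = 0 + 6 = 6
2g' = 8
g' = 4

4


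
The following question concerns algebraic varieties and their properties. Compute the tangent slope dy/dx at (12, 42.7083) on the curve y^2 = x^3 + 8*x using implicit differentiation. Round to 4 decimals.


Using implicit differentiation of y^2 = x^3 + 8*x:
2y * dy/dx = 3x^2 + 8
dy/dx = (3x^2 + 8)/(2y)
Numerator: 3*12^2 + 8 = 440
Denominator: 2*42.7083 = 85.4166
dy/dx = 440/85.4166 = 5.1512

5.1512


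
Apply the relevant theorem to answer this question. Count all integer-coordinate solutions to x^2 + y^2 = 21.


Systematically check integer values of x where x^2 <= 21.
For each valid x, check if 21 - x^2 is a perfect square.
Total integer solutions found: 0

0


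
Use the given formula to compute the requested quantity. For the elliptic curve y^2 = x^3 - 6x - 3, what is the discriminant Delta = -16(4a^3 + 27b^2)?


Compute each component:
4a^3 = 4*(-6)^3 = 4*(-216) = -864
27b^2 = 27*(-3)^2 = 27*9 = 243
4a^3 + 27b^2 = -864 + 243 = -621
Delta = -16*(-621) = 9936

9936


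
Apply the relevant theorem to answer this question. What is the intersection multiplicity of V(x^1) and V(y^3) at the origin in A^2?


The intersection multiplicity of V(x^a) and V(y^b) at the origin is:
I(O; V(x^1), V(y^3)) = dim_k(k[x,y]/(x^1, y^3))
A basis for k[x,y]/(x^1, y^3) is the set of monomials x^i * y^j
where 0 <= i < 1 and 0 <= j < 3.
The number of such monomials is 1 * 3 = 3

3


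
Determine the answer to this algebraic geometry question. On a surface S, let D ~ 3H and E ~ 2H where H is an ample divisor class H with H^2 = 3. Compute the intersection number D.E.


Using bilinearity of the intersection pairing on a surface S:
(aH).(bH) = ab * (H.H)
We have H^2 = 3.
D.E = (3H).(2H) = 3*2*3
= 6*3
= 18

18


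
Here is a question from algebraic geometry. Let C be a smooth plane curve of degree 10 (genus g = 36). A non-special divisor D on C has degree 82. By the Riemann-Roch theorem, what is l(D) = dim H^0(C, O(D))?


First, compute the genus of a smooth plane curve of degree 10:
g = (d-1)(d-2)/2 = (10-1)(10-2)/2 = 36
For a non-special divisor D (i.e., h^1(D) = 0), Riemann-Roch gives:
l(D) = deg(D) - g + 1
Since deg(D) = 82 >= 2g - 1 = 71, D is non-special.
l(D) = 82 - 36 + 1 = 47

47


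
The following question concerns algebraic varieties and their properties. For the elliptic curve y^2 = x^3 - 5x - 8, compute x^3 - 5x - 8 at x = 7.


Compute x^3 - 5x - 8 at x = 7:
x^3 = 7^3 = 343
(-5)*x = (-5)*7 = -35
Sum: 343 - 35 - 8 = 300

300


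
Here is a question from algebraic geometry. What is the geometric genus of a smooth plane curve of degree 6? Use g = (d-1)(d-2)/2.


Using the genus formula for smooth plane curves:
g = (d-1)(d-2)/2
g = (6-1)(6-2)/2
g = 5*4/2
g = 20/2 = 10

10


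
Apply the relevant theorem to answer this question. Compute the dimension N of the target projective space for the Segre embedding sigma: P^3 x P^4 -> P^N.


The Segre embedding maps P^m x P^n into P^N via
all products of coordinates from each factor.
N = (m+1)(n+1) - 1
N = (3+1)(4+1) - 1
N = 4*5 - 1
N = 20 - 1 = 19

19


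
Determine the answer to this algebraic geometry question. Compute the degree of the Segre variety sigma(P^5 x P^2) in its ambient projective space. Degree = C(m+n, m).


The degree of the Segre variety P^5 x P^2 is C(m+n, m).
= C(7, 5)
= 21

21


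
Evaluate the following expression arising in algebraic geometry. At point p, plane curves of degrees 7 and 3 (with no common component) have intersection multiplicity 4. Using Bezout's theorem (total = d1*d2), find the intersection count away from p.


By Bezout's theorem, the total intersection number is d1 * d2.
Total = 7 * 3 = 21
Intersection multiplicity at p = 4
Remaining intersections = 21 - 4 = 17

17


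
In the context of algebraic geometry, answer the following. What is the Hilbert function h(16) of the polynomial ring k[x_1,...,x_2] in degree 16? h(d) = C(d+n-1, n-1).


The Hilbert function for the polynomial ring in 2 variables is:
h(d) = C(d+n-1, n-1)
h(16) = C(16+2-1, 2-1) = C(17, 1)
= 17! / (1! * 16!)
= 17

17


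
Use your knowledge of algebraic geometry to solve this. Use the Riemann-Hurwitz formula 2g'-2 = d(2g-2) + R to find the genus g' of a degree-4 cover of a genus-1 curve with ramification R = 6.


Riemann-Hurwitz formula: 2g' - 2 = d(2g - 2) + R
Given: d = 4, g = 1, R = 6
2g' - 2 = 4*(2*1 - 2) + 6
2g' - 2 = 4*0 + 6
2g' - 2 = 0 + 6 = 6
2g' = 8
g' = 4

4


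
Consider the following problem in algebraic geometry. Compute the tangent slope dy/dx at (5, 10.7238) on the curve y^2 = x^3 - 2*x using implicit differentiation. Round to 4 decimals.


Using implicit differentiation of y^2 = x^3 - 2*x:
2y * dy/dx = 3x^2 - 2
dy/dx = (3x^2 - 2)/(2y)
Numerator: 3*5^2 - 2 = 73
Denominator: 2*10.7238 = 21.4476
dy/dx = 73/21.4476 = 3.4036

3.4036
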